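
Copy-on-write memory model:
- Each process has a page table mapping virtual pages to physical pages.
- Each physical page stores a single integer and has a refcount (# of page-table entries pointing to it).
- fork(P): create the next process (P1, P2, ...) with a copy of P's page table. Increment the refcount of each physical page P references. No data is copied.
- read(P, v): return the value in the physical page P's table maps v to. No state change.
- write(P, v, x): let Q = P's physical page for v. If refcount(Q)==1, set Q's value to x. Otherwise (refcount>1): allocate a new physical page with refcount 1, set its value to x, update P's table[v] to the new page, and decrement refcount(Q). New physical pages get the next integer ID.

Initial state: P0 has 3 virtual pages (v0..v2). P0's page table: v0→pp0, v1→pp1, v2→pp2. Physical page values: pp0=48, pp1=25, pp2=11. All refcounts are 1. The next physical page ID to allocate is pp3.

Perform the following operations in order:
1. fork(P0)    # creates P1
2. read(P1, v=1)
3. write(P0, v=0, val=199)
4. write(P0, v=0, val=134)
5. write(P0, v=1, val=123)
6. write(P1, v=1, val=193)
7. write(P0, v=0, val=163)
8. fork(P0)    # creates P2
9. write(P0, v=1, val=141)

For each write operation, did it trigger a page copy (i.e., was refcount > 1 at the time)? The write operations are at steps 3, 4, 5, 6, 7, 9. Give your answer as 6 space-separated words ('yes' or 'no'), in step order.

Op 1: fork(P0) -> P1. 3 ppages; refcounts: pp0:2 pp1:2 pp2:2
Op 2: read(P1, v1) -> 25. No state change.
Op 3: write(P0, v0, 199). refcount(pp0)=2>1 -> COPY to pp3. 4 ppages; refcounts: pp0:1 pp1:2 pp2:2 pp3:1
Op 4: write(P0, v0, 134). refcount(pp3)=1 -> write in place. 4 ppages; refcounts: pp0:1 pp1:2 pp2:2 pp3:1
Op 5: write(P0, v1, 123). refcount(pp1)=2>1 -> COPY to pp4. 5 ppages; refcounts: pp0:1 pp1:1 pp2:2 pp3:1 pp4:1
Op 6: write(P1, v1, 193). refcount(pp1)=1 -> write in place. 5 ppages; refcounts: pp0:1 pp1:1 pp2:2 pp3:1 pp4:1
Op 7: write(P0, v0, 163). refcount(pp3)=1 -> write in place. 5 ppages; refcounts: pp0:1 pp1:1 pp2:2 pp3:1 pp4:1
Op 8: fork(P0) -> P2. 5 ppages; refcounts: pp0:1 pp1:1 pp2:3 pp3:2 pp4:2
Op 9: write(P0, v1, 141). refcount(pp4)=2>1 -> COPY to pp5. 6 ppages; refcounts: pp0:1 pp1:1 pp2:3 pp3:2 pp4:1 pp5:1

yes no yes no no yes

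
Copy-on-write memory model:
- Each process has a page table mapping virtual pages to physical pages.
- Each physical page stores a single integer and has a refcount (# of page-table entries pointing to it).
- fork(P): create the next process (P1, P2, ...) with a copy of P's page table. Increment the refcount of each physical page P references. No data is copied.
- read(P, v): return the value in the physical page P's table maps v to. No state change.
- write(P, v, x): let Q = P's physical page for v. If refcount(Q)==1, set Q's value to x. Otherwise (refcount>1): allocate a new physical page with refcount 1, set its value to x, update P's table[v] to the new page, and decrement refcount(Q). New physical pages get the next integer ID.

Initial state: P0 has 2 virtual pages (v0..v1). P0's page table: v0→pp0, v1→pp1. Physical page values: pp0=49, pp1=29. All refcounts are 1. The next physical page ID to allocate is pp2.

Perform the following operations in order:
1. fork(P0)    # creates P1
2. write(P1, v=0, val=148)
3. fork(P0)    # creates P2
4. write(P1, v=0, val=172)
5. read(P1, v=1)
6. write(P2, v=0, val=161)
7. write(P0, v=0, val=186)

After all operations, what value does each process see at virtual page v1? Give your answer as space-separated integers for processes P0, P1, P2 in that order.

Op 1: fork(P0) -> P1. 2 ppages; refcounts: pp0:2 pp1:2
Op 2: write(P1, v0, 148). refcount(pp0)=2>1 -> COPY to pp2. 3 ppages; refcounts: pp0:1 pp1:2 pp2:1
Op 3: fork(P0) -> P2. 3 ppages; refcounts: pp0:2 pp1:3 pp2:1
Op 4: write(P1, v0, 172). refcount(pp2)=1 -> write in place. 3 ppages; refcounts: pp0:2 pp1:3 pp2:1
Op 5: read(P1, v1) -> 29. No state change.
Op 6: write(P2, v0, 161). refcount(pp0)=2>1 -> COPY to pp3. 4 ppages; refcounts: pp0:1 pp1:3 pp2:1 pp3:1
Op 7: write(P0, v0, 186). refcount(pp0)=1 -> write in place. 4 ppages; refcounts: pp0:1 pp1:3 pp2:1 pp3:1
P0: v1 -> pp1 = 29
P1: v1 -> pp1 = 29
P2: v1 -> pp1 = 29

Answer: 29 29 29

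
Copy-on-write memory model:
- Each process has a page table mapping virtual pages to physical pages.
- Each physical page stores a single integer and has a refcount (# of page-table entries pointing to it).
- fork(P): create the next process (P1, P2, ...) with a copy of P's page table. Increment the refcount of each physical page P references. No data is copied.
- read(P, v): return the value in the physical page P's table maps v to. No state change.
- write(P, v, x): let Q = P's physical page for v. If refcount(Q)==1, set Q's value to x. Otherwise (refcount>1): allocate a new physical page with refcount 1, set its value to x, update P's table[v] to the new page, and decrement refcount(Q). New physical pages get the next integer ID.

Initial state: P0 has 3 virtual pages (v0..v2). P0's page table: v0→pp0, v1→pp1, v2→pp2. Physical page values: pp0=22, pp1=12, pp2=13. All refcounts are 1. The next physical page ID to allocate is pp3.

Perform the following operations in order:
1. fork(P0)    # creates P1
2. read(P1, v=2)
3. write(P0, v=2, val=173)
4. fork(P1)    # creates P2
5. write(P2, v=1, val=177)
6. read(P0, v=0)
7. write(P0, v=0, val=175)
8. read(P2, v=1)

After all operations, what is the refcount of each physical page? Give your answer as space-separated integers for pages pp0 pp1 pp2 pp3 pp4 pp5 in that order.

Op 1: fork(P0) -> P1. 3 ppages; refcounts: pp0:2 pp1:2 pp2:2
Op 2: read(P1, v2) -> 13. No state change.
Op 3: write(P0, v2, 173). refcount(pp2)=2>1 -> COPY to pp3. 4 ppages; refcounts: pp0:2 pp1:2 pp2:1 pp3:1
Op 4: fork(P1) -> P2. 4 ppages; refcounts: pp0:3 pp1:3 pp2:2 pp3:1
Op 5: write(P2, v1, 177). refcount(pp1)=3>1 -> COPY to pp4. 5 ppages; refcounts: pp0:3 pp1:2 pp2:2 pp3:1 pp4:1
Op 6: read(P0, v0) -> 22. No state change.
Op 7: write(P0, v0, 175). refcount(pp0)=3>1 -> COPY to pp5. 6 ppages; refcounts: pp0:2 pp1:2 pp2:2 pp3:1 pp4:1 pp5:1
Op 8: read(P2, v1) -> 177. No state change.

Answer: 2 2 2 1 1 1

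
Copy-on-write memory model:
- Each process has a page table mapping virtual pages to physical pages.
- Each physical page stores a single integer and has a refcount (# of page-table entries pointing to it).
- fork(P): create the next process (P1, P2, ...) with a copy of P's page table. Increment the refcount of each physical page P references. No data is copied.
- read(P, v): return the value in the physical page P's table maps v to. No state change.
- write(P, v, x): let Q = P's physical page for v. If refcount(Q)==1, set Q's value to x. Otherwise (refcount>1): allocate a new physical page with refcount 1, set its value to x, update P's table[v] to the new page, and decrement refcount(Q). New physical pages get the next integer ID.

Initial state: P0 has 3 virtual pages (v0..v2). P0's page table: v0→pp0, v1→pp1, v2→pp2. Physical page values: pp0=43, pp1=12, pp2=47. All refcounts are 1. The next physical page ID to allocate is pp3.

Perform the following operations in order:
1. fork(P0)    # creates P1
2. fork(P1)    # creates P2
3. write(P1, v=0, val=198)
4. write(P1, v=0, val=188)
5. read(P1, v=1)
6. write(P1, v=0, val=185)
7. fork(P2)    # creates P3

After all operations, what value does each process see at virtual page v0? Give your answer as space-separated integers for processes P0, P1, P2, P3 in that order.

Op 1: fork(P0) -> P1. 3 ppages; refcounts: pp0:2 pp1:2 pp2:2
Op 2: fork(P1) -> P2. 3 ppages; refcounts: pp0:3 pp1:3 pp2:3
Op 3: write(P1, v0, 198). refcount(pp0)=3>1 -> COPY to pp3. 4 ppages; refcounts: pp0:2 pp1:3 pp2:3 pp3:1
Op 4: write(P1, v0, 188). refcount(pp3)=1 -> write in place. 4 ppages; refcounts: pp0:2 pp1:3 pp2:3 pp3:1
Op 5: read(P1, v1) -> 12. No state change.
Op 6: write(P1, v0, 185). refcount(pp3)=1 -> write in place. 4 ppages; refcounts: pp0:2 pp1:3 pp2:3 pp3:1
Op 7: fork(P2) -> P3. 4 ppages; refcounts: pp0:3 pp1:4 pp2:4 pp3:1
P0: v0 -> pp0 = 43
P1: v0 -> pp3 = 185
P2: v0 -> pp0 = 43
P3: v0 -> pp0 = 43

Answer: 43 185 43 43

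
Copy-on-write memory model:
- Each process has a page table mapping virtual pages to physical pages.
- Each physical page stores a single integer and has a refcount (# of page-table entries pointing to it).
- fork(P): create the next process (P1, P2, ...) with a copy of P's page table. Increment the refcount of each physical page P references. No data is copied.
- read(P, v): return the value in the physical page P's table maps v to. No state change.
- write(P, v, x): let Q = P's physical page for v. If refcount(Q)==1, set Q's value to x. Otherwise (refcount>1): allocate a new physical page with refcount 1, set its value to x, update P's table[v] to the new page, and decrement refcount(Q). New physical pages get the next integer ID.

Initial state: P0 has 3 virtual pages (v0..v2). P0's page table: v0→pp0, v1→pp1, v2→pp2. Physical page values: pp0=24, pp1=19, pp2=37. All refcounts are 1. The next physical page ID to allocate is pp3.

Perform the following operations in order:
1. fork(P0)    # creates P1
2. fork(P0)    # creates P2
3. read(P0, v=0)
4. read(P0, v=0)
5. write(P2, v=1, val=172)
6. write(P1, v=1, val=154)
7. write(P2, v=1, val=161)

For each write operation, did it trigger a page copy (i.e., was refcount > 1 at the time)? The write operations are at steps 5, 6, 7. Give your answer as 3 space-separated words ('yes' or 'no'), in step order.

Op 1: fork(P0) -> P1. 3 ppages; refcounts: pp0:2 pp1:2 pp2:2
Op 2: fork(P0) -> P2. 3 ppages; refcounts: pp0:3 pp1:3 pp2:3
Op 3: read(P0, v0) -> 24. No state change.
Op 4: read(P0, v0) -> 24. No state change.
Op 5: write(P2, v1, 172). refcount(pp1)=3>1 -> COPY to pp3. 4 ppages; refcounts: pp0:3 pp1:2 pp2:3 pp3:1
Op 6: write(P1, v1, 154). refcount(pp1)=2>1 -> COPY to pp4. 5 ppages; refcounts: pp0:3 pp1:1 pp2:3 pp3:1 pp4:1
Op 7: write(P2, v1, 161). refcount(pp3)=1 -> write in place. 5 ppages; refcounts: pp0:3 pp1:1 pp2:3 pp3:1 pp4:1

yes yes no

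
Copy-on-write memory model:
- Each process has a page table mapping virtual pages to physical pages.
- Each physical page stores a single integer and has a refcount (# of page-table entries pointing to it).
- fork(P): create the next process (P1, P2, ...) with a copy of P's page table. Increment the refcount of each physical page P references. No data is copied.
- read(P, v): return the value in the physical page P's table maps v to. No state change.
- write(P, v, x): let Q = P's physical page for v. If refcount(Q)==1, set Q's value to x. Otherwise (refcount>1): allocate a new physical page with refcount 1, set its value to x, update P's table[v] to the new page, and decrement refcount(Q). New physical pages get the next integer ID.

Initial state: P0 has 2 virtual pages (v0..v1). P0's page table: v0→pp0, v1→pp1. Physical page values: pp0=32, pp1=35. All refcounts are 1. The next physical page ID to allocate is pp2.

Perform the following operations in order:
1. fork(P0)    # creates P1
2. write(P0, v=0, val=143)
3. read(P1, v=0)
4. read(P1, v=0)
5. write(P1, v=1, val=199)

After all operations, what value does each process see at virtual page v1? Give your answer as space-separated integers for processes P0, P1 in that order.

Op 1: fork(P0) -> P1. 2 ppages; refcounts: pp0:2 pp1:2
Op 2: write(P0, v0, 143). refcount(pp0)=2>1 -> COPY to pp2. 3 ppages; refcounts: pp0:1 pp1:2 pp2:1
Op 3: read(P1, v0) -> 32. No state change.
Op 4: read(P1, v0) -> 32. No state change.
Op 5: write(P1, v1, 199). refcount(pp1)=2>1 -> COPY to pp3. 4 ppages; refcounts: pp0:1 pp1:1 pp2:1 pp3:1
P0: v1 -> pp1 = 35
P1: v1 -> pp3 = 199

Answer: 35 199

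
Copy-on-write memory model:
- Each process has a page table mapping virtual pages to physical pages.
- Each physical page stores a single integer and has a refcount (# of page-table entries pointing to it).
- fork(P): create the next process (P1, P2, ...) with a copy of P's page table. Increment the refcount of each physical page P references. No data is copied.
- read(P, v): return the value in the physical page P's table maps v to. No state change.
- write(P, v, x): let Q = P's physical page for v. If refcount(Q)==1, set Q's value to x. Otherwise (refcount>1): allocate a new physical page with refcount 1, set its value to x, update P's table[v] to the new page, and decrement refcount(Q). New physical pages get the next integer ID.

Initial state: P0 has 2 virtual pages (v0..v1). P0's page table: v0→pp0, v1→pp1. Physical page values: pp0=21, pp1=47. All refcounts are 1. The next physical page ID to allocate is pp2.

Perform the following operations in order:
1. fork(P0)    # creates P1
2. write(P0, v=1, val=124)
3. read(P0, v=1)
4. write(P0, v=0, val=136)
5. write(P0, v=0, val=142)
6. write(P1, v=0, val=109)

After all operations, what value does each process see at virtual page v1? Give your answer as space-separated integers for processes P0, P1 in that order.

Op 1: fork(P0) -> P1. 2 ppages; refcounts: pp0:2 pp1:2
Op 2: write(P0, v1, 124). refcount(pp1)=2>1 -> COPY to pp2. 3 ppages; refcounts: pp0:2 pp1:1 pp2:1
Op 3: read(P0, v1) -> 124. No state change.
Op 4: write(P0, v0, 136). refcount(pp0)=2>1 -> COPY to pp3. 4 ppages; refcounts: pp0:1 pp1:1 pp2:1 pp3:1
Op 5: write(P0, v0, 142). refcount(pp3)=1 -> write in place. 4 ppages; refcounts: pp0:1 pp1:1 pp2:1 pp3:1
Op 6: write(P1, v0, 109). refcount(pp0)=1 -> write in place. 4 ppages; refcounts: pp0:1 pp1:1 pp2:1 pp3:1
P0: v1 -> pp2 = 124
P1: v1 -> pp1 = 47

Answer: 124 47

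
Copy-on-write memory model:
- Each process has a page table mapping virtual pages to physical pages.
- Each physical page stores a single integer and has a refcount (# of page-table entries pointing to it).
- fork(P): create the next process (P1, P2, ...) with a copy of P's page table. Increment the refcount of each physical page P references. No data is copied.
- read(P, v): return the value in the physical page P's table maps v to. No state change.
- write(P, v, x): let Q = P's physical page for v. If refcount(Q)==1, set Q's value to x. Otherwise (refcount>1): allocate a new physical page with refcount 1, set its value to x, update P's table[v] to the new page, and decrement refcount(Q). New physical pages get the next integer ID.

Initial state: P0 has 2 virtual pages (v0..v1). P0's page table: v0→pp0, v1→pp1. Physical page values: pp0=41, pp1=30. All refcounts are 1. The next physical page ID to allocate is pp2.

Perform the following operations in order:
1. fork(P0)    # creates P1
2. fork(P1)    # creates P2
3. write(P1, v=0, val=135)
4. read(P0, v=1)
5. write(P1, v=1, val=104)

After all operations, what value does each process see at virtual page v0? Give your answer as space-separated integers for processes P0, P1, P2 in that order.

Op 1: fork(P0) -> P1. 2 ppages; refcounts: pp0:2 pp1:2
Op 2: fork(P1) -> P2. 2 ppages; refcounts: pp0:3 pp1:3
Op 3: write(P1, v0, 135). refcount(pp0)=3>1 -> COPY to pp2. 3 ppages; refcounts: pp0:2 pp1:3 pp2:1
Op 4: read(P0, v1) -> 30. No state change.
Op 5: write(P1, v1, 104). refcount(pp1)=3>1 -> COPY to pp3. 4 ppages; refcounts: pp0:2 pp1:2 pp2:1 pp3:1
P0: v0 -> pp0 = 41
P1: v0 -> pp2 = 135
P2: v0 -> pp0 = 41

Answer: 41 135 41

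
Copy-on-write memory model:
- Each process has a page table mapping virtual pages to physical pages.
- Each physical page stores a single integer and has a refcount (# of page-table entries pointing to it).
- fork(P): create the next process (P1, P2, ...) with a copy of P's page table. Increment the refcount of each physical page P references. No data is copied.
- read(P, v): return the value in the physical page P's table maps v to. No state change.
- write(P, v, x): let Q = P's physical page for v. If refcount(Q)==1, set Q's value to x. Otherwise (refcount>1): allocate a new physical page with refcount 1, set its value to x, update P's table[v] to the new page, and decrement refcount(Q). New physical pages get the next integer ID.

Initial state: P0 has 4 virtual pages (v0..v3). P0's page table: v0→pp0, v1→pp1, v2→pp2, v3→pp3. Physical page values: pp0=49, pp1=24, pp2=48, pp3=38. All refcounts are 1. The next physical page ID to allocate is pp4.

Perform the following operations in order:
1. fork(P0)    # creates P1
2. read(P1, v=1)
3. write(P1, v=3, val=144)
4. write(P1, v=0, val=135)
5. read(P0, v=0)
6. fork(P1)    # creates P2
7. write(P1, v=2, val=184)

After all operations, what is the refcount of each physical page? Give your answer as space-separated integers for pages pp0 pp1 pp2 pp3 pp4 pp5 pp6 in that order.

Op 1: fork(P0) -> P1. 4 ppages; refcounts: pp0:2 pp1:2 pp2:2 pp3:2
Op 2: read(P1, v1) -> 24. No state change.
Op 3: write(P1, v3, 144). refcount(pp3)=2>1 -> COPY to pp4. 5 ppages; refcounts: pp0:2 pp1:2 pp2:2 pp3:1 pp4:1
Op 4: write(P1, v0, 135). refcount(pp0)=2>1 -> COPY to pp5. 6 ppages; refcounts: pp0:1 pp1:2 pp2:2 pp3:1 pp4:1 pp5:1
Op 5: read(P0, v0) -> 49. No state change.
Op 6: fork(P1) -> P2. 6 ppages; refcounts: pp0:1 pp1:3 pp2:3 pp3:1 pp4:2 pp5:2
Op 7: write(P1, v2, 184). refcount(pp2)=3>1 -> COPY to pp6. 7 ppages; refcounts: pp0:1 pp1:3 pp2:2 pp3:1 pp4:2 pp5:2 pp6:1

Answer: 1 3 2 1 2 2 1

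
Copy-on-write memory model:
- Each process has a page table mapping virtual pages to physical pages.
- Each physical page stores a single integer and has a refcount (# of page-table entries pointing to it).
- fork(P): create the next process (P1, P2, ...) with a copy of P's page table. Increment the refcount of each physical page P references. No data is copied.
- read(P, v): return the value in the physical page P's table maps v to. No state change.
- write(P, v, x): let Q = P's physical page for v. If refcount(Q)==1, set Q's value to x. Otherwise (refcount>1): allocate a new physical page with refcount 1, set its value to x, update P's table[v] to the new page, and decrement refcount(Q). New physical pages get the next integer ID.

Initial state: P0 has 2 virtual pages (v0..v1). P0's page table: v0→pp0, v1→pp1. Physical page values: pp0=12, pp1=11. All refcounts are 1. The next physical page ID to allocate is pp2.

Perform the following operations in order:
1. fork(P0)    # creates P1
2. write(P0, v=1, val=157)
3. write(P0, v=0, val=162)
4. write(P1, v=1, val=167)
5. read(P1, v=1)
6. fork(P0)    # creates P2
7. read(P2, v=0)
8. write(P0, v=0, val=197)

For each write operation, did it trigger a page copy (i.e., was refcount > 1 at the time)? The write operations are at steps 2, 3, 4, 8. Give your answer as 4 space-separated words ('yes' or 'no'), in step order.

Op 1: fork(P0) -> P1. 2 ppages; refcounts: pp0:2 pp1:2
Op 2: write(P0, v1, 157). refcount(pp1)=2>1 -> COPY to pp2. 3 ppages; refcounts: pp0:2 pp1:1 pp2:1
Op 3: write(P0, v0, 162). refcount(pp0)=2>1 -> COPY to pp3. 4 ppages; refcounts: pp0:1 pp1:1 pp2:1 pp3:1
Op 4: write(P1, v1, 167). refcount(pp1)=1 -> write in place. 4 ppages; refcounts: pp0:1 pp1:1 pp2:1 pp3:1
Op 5: read(P1, v1) -> 167. No state change.
Op 6: fork(P0) -> P2. 4 ppages; refcounts: pp0:1 pp1:1 pp2:2 pp3:2
Op 7: read(P2, v0) -> 162. No state change.
Op 8: write(P0, v0, 197). refcount(pp3)=2>1 -> COPY to pp4. 5 ppages; refcounts: pp0:1 pp1:1 pp2:2 pp3:1 pp4:1

yes yes no yes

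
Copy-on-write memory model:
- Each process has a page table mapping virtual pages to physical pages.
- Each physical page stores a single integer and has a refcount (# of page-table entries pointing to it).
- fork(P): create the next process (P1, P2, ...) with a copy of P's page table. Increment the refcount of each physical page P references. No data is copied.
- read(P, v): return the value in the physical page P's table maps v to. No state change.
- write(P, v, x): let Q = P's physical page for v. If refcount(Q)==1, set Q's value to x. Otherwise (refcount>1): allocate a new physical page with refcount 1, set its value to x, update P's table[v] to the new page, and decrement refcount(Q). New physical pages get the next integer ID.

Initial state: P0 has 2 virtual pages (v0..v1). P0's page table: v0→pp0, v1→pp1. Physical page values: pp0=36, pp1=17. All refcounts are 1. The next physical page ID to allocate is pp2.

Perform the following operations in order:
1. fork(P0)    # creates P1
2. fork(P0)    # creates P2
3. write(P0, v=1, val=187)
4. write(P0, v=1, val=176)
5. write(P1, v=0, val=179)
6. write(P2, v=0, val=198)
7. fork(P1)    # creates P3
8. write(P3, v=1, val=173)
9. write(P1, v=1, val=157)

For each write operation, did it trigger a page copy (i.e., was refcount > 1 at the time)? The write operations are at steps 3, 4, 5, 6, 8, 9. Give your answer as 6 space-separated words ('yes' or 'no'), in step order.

Op 1: fork(P0) -> P1. 2 ppages; refcounts: pp0:2 pp1:2
Op 2: fork(P0) -> P2. 2 ppages; refcounts: pp0:3 pp1:3
Op 3: write(P0, v1, 187). refcount(pp1)=3>1 -> COPY to pp2. 3 ppages; refcounts: pp0:3 pp1:2 pp2:1
Op 4: write(P0, v1, 176). refcount(pp2)=1 -> write in place. 3 ppages; refcounts: pp0:3 pp1:2 pp2:1
Op 5: write(P1, v0, 179). refcount(pp0)=3>1 -> COPY to pp3. 4 ppages; refcounts: pp0:2 pp1:2 pp2:1 pp3:1
Op 6: write(P2, v0, 198). refcount(pp0)=2>1 -> COPY to pp4. 5 ppages; refcounts: pp0:1 pp1:2 pp2:1 pp3:1 pp4:1
Op 7: fork(P1) -> P3. 5 ppages; refcounts: pp0:1 pp1:3 pp2:1 pp3:2 pp4:1
Op 8: write(P3, v1, 173). refcount(pp1)=3>1 -> COPY to pp5. 6 ppages; refcounts: pp0:1 pp1:2 pp2:1 pp3:2 pp4:1 pp5:1
Op 9: write(P1, v1, 157). refcount(pp1)=2>1 -> COPY to pp6. 7 ppages; refcounts: pp0:1 pp1:1 pp2:1 pp3:2 pp4:1 pp5:1 pp6:1

yes no yes yes yes yes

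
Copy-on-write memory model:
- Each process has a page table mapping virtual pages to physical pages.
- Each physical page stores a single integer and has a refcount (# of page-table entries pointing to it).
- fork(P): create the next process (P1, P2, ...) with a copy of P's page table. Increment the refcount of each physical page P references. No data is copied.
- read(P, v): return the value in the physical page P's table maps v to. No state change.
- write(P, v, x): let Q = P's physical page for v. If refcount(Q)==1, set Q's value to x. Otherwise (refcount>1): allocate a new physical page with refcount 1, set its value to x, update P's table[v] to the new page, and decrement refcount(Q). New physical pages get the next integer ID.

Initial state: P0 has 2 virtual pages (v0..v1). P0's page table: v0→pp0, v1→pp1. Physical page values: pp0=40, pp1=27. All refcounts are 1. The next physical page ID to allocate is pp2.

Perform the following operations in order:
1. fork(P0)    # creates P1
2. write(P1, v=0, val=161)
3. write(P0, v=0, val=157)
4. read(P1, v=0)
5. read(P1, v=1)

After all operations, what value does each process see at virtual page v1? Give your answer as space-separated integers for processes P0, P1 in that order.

Answer: 27 27

Derivation:
Op 1: fork(P0) -> P1. 2 ppages; refcounts: pp0:2 pp1:2
Op 2: write(P1, v0, 161). refcount(pp0)=2>1 -> COPY to pp2. 3 ppages; refcounts: pp0:1 pp1:2 pp2:1
Op 3: write(P0, v0, 157). refcount(pp0)=1 -> write in place. 3 ppages; refcounts: pp0:1 pp1:2 pp2:1
Op 4: read(P1, v0) -> 161. No state change.
Op 5: read(P1, v1) -> 27. No state change.
P0: v1 -> pp1 = 27
P1: v1 -> pp1 = 27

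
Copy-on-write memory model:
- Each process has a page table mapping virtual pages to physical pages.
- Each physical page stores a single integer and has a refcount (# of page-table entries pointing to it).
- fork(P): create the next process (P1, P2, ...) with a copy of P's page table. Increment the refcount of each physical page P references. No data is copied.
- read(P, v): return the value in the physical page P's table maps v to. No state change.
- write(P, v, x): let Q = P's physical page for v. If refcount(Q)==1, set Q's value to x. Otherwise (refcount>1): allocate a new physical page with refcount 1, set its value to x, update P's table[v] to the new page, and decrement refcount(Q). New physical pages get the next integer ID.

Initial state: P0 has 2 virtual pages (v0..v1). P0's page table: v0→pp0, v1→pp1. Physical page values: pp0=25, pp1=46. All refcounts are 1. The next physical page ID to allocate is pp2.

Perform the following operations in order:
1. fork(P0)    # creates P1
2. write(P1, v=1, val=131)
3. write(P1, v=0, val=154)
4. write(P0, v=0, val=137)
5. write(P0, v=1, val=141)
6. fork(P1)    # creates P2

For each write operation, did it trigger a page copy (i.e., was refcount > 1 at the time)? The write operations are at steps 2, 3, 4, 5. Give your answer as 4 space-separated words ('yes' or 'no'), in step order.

Op 1: fork(P0) -> P1. 2 ppages; refcounts: pp0:2 pp1:2
Op 2: write(P1, v1, 131). refcount(pp1)=2>1 -> COPY to pp2. 3 ppages; refcounts: pp0:2 pp1:1 pp2:1
Op 3: write(P1, v0, 154). refcount(pp0)=2>1 -> COPY to pp3. 4 ppages; refcounts: pp0:1 pp1:1 pp2:1 pp3:1
Op 4: write(P0, v0, 137). refcount(pp0)=1 -> write in place. 4 ppages; refcounts: pp0:1 pp1:1 pp2:1 pp3:1
Op 5: write(P0, v1, 141). refcount(pp1)=1 -> write in place. 4 ppages; refcounts: pp0:1 pp1:1 pp2:1 pp3:1
Op 6: fork(P1) -> P2. 4 ppages; refcounts: pp0:1 pp1:1 pp2:2 pp3:2

yes yes no no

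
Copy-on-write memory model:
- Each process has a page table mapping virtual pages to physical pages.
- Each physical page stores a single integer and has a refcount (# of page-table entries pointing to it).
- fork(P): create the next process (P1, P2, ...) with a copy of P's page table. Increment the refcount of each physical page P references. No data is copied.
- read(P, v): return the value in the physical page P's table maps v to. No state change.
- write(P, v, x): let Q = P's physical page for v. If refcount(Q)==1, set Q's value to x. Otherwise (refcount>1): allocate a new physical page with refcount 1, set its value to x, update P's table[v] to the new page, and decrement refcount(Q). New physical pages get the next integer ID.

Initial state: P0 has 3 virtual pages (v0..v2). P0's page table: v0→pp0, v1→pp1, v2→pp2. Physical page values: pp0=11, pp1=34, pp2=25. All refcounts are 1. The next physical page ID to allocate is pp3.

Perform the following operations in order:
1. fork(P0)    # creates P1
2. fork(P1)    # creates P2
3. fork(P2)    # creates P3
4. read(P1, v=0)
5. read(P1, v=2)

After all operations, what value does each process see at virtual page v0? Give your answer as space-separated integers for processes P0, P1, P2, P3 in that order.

Answer: 11 11 11 11

Derivation:
Op 1: fork(P0) -> P1. 3 ppages; refcounts: pp0:2 pp1:2 pp2:2
Op 2: fork(P1) -> P2. 3 ppages; refcounts: pp0:3 pp1:3 pp2:3
Op 3: fork(P2) -> P3. 3 ppages; refcounts: pp0:4 pp1:4 pp2:4
Op 4: read(P1, v0) -> 11. No state change.
Op 5: read(P1, v2) -> 25. No state change.
P0: v0 -> pp0 = 11
P1: v0 -> pp0 = 11
P2: v0 -> pp0 = 11
P3: v0 -> pp0 = 11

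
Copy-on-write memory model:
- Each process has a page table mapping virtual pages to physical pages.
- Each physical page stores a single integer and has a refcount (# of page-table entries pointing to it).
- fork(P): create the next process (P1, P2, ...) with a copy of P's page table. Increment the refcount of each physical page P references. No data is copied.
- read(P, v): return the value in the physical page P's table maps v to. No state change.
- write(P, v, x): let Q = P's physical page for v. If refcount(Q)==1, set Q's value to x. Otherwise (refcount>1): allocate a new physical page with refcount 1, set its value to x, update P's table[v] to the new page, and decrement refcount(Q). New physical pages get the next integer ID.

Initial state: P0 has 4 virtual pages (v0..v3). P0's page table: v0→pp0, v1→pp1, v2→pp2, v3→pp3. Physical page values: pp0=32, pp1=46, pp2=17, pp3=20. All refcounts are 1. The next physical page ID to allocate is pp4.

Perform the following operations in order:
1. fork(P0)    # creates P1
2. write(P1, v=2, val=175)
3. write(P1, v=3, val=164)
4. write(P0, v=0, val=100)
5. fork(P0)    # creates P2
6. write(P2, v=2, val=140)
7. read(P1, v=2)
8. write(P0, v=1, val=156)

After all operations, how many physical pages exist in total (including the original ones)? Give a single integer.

Op 1: fork(P0) -> P1. 4 ppages; refcounts: pp0:2 pp1:2 pp2:2 pp3:2
Op 2: write(P1, v2, 175). refcount(pp2)=2>1 -> COPY to pp4. 5 ppages; refcounts: pp0:2 pp1:2 pp2:1 pp3:2 pp4:1
Op 3: write(P1, v3, 164). refcount(pp3)=2>1 -> COPY to pp5. 6 ppages; refcounts: pp0:2 pp1:2 pp2:1 pp3:1 pp4:1 pp5:1
Op 4: write(P0, v0, 100). refcount(pp0)=2>1 -> COPY to pp6. 7 ppages; refcounts: pp0:1 pp1:2 pp2:1 pp3:1 pp4:1 pp5:1 pp6:1
Op 5: fork(P0) -> P2. 7 ppages; refcounts: pp0:1 pp1:3 pp2:2 pp3:2 pp4:1 pp5:1 pp6:2
Op 6: write(P2, v2, 140). refcount(pp2)=2>1 -> COPY to pp7. 8 ppages; refcounts: pp0:1 pp1:3 pp2:1 pp3:2 pp4:1 pp5:1 pp6:2 pp7:1
Op 7: read(P1, v2) -> 175. No state change.
Op 8: write(P0, v1, 156). refcount(pp1)=3>1 -> COPY to pp8. 9 ppages; refcounts: pp0:1 pp1:2 pp2:1 pp3:2 pp4:1 pp5:1 pp6:2 pp7:1 pp8:1

Answer: 9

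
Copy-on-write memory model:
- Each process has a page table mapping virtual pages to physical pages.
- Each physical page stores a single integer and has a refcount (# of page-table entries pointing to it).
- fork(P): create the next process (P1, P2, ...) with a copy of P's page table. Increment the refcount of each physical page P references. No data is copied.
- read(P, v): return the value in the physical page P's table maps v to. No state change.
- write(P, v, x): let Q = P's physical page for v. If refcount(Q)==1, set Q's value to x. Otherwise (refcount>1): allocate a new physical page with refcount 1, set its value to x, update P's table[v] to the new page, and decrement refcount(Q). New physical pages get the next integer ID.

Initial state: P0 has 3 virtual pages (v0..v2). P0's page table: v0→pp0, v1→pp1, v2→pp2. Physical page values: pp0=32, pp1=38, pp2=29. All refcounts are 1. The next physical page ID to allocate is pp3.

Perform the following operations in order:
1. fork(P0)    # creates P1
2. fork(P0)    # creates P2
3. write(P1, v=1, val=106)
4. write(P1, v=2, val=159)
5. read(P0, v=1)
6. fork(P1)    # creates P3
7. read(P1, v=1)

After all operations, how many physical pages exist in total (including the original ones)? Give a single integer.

Op 1: fork(P0) -> P1. 3 ppages; refcounts: pp0:2 pp1:2 pp2:2
Op 2: fork(P0) -> P2. 3 ppages; refcounts: pp0:3 pp1:3 pp2:3
Op 3: write(P1, v1, 106). refcount(pp1)=3>1 -> COPY to pp3. 4 ppages; refcounts: pp0:3 pp1:2 pp2:3 pp3:1
Op 4: write(P1, v2, 159). refcount(pp2)=3>1 -> COPY to pp4. 5 ppages; refcounts: pp0:3 pp1:2 pp2:2 pp3:1 pp4:1
Op 5: read(P0, v1) -> 38. No state change.
Op 6: fork(P1) -> P3. 5 ppages; refcounts: pp0:4 pp1:2 pp2:2 pp3:2 pp4:2
Op 7: read(P1, v1) -> 106. No state change.

Answer: 5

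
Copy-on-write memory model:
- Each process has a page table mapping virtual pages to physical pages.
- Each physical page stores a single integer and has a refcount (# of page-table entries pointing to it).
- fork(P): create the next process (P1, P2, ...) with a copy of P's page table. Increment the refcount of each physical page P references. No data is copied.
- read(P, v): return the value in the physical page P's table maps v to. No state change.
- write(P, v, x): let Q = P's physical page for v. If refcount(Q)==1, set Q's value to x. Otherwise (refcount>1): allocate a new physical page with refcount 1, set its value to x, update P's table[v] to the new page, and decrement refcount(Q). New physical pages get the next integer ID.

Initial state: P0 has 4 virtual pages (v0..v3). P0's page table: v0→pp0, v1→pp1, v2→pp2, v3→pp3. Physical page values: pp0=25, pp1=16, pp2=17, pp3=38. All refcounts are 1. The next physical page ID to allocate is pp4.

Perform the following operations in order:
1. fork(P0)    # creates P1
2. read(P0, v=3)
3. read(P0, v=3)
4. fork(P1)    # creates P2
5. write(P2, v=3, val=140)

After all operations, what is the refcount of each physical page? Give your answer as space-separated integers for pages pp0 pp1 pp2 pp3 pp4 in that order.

Answer: 3 3 3 2 1

Derivation:
Op 1: fork(P0) -> P1. 4 ppages; refcounts: pp0:2 pp1:2 pp2:2 pp3:2
Op 2: read(P0, v3) -> 38. No state change.
Op 3: read(P0, v3) -> 38. No state change.
Op 4: fork(P1) -> P2. 4 ppages; refcounts: pp0:3 pp1:3 pp2:3 pp3:3
Op 5: write(P2, v3, 140). refcount(pp3)=3>1 -> COPY to pp4. 5 ppages; refcounts: pp0:3 pp1:3 pp2:3 pp3:2 pp4:1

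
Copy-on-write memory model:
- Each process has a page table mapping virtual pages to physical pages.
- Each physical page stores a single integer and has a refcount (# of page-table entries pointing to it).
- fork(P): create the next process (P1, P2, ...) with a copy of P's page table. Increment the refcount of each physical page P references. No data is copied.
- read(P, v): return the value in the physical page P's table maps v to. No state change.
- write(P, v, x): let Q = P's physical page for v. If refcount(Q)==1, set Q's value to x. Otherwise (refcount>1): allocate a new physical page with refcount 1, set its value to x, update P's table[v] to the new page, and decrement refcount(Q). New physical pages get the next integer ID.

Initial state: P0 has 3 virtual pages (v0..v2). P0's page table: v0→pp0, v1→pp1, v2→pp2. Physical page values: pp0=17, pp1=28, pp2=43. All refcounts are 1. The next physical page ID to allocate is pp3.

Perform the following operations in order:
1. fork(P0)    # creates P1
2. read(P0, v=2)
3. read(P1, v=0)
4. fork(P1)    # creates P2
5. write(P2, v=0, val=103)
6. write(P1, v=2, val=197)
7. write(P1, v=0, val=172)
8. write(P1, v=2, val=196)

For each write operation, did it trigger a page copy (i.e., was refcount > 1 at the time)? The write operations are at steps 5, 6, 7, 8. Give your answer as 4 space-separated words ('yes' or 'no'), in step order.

Op 1: fork(P0) -> P1. 3 ppages; refcounts: pp0:2 pp1:2 pp2:2
Op 2: read(P0, v2) -> 43. No state change.
Op 3: read(P1, v0) -> 17. No state change.
Op 4: fork(P1) -> P2. 3 ppages; refcounts: pp0:3 pp1:3 pp2:3
Op 5: write(P2, v0, 103). refcount(pp0)=3>1 -> COPY to pp3. 4 ppages; refcounts: pp0:2 pp1:3 pp2:3 pp3:1
Op 6: write(P1, v2, 197). refcount(pp2)=3>1 -> COPY to pp4. 5 ppages; refcounts: pp0:2 pp1:3 pp2:2 pp3:1 pp4:1
Op 7: write(P1, v0, 172). refcount(pp0)=2>1 -> COPY to pp5. 6 ppages; refcounts: pp0:1 pp1:3 pp2:2 pp3:1 pp4:1 pp5:1
Op 8: write(P1, v2, 196). refcount(pp4)=1 -> write in place. 6 ppages; refcounts: pp0:1 pp1:3 pp2:2 pp3:1 pp4:1 pp5:1

yes yes yes no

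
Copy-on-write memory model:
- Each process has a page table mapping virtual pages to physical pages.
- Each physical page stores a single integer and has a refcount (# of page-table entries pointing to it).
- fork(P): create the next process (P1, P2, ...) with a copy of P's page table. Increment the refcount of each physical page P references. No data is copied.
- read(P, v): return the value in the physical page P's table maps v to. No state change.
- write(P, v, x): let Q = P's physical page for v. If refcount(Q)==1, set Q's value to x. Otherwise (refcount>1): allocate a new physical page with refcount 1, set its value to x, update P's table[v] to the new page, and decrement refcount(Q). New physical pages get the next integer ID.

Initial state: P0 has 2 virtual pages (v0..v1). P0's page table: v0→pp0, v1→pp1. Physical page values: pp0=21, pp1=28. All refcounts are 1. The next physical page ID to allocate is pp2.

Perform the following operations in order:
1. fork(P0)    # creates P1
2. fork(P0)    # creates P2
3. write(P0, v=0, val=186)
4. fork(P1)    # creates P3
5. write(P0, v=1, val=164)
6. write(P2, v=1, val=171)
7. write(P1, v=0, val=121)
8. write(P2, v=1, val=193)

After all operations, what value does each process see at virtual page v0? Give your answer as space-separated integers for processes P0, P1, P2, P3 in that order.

Op 1: fork(P0) -> P1. 2 ppages; refcounts: pp0:2 pp1:2
Op 2: fork(P0) -> P2. 2 ppages; refcounts: pp0:3 pp1:3
Op 3: write(P0, v0, 186). refcount(pp0)=3>1 -> COPY to pp2. 3 ppages; refcounts: pp0:2 pp1:3 pp2:1
Op 4: fork(P1) -> P3. 3 ppages; refcounts: pp0:3 pp1:4 pp2:1
Op 5: write(P0, v1, 164). refcount(pp1)=4>1 -> COPY to pp3. 4 ppages; refcounts: pp0:3 pp1:3 pp2:1 pp3:1
Op 6: write(P2, v1, 171). refcount(pp1)=3>1 -> COPY to pp4. 5 ppages; refcounts: pp0:3 pp1:2 pp2:1 pp3:1 pp4:1
Op 7: write(P1, v0, 121). refcount(pp0)=3>1 -> COPY to pp5. 6 ppages; refcounts: pp0:2 pp1:2 pp2:1 pp3:1 pp4:1 pp5:1
Op 8: write(P2, v1, 193). refcount(pp4)=1 -> write in place. 6 ppages; refcounts: pp0:2 pp1:2 pp2:1 pp3:1 pp4:1 pp5:1
P0: v0 -> pp2 = 186
P1: v0 -> pp5 = 121
P2: v0 -> pp0 = 21
P3: v0 -> pp0 = 21

Answer: 186 121 21 21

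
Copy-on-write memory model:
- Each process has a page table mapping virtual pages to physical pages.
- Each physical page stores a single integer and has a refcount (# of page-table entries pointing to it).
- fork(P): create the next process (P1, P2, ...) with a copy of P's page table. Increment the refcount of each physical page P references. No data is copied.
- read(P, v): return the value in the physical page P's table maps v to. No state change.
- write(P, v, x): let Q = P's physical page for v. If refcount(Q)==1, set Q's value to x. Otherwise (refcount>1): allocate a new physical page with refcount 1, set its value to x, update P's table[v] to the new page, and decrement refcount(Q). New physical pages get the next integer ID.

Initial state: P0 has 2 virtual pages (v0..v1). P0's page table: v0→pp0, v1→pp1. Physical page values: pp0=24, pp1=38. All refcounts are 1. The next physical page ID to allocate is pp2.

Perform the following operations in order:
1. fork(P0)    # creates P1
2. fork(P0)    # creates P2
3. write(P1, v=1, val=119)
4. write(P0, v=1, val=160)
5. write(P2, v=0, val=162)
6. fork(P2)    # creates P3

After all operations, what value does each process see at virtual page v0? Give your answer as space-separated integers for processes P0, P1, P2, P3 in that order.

Answer: 24 24 162 162

Derivation:
Op 1: fork(P0) -> P1. 2 ppages; refcounts: pp0:2 pp1:2
Op 2: fork(P0) -> P2. 2 ppages; refcounts: pp0:3 pp1:3
Op 3: write(P1, v1, 119). refcount(pp1)=3>1 -> COPY to pp2. 3 ppages; refcounts: pp0:3 pp1:2 pp2:1
Op 4: write(P0, v1, 160). refcount(pp1)=2>1 -> COPY to pp3. 4 ppages; refcounts: pp0:3 pp1:1 pp2:1 pp3:1
Op 5: write(P2, v0, 162). refcount(pp0)=3>1 -> COPY to pp4. 5 ppages; refcounts: pp0:2 pp1:1 pp2:1 pp3:1 pp4:1
Op 6: fork(P2) -> P3. 5 ppages; refcounts: pp0:2 pp1:2 pp2:1 pp3:1 pp4:2
P0: v0 -> pp0 = 24
P1: v0 -> pp0 = 24
P2: v0 -> pp4 = 162
P3: v0 -> pp4 = 162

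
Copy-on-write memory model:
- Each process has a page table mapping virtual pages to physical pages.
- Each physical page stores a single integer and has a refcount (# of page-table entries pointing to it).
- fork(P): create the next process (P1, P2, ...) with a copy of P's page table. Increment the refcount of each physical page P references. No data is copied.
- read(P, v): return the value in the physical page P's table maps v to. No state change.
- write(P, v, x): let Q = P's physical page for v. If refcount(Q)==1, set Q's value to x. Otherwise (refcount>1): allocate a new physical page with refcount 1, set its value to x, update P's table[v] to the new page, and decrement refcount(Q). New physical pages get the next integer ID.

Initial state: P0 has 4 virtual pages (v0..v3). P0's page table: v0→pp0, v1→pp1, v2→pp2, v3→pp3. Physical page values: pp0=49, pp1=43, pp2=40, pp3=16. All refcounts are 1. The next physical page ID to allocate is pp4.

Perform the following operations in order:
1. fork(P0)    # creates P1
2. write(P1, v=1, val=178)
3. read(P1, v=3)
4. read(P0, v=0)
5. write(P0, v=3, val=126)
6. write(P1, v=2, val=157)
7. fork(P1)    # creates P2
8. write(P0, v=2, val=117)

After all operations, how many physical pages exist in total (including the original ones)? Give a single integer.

Op 1: fork(P0) -> P1. 4 ppages; refcounts: pp0:2 pp1:2 pp2:2 pp3:2
Op 2: write(P1, v1, 178). refcount(pp1)=2>1 -> COPY to pp4. 5 ppages; refcounts: pp0:2 pp1:1 pp2:2 pp3:2 pp4:1
Op 3: read(P1, v3) -> 16. No state change.
Op 4: read(P0, v0) -> 49. No state change.
Op 5: write(P0, v3, 126). refcount(pp3)=2>1 -> COPY to pp5. 6 ppages; refcounts: pp0:2 pp1:1 pp2:2 pp3:1 pp4:1 pp5:1
Op 6: write(P1, v2, 157). refcount(pp2)=2>1 -> COPY to pp6. 7 ppages; refcounts: pp0:2 pp1:1 pp2:1 pp3:1 pp4:1 pp5:1 pp6:1
Op 7: fork(P1) -> P2. 7 ppages; refcounts: pp0:3 pp1:1 pp2:1 pp3:2 pp4:2 pp5:1 pp6:2
Op 8: write(P0, v2, 117). refcount(pp2)=1 -> write in place. 7 ppages; refcounts: pp0:3 pp1:1 pp2:1 pp3:2 pp4:2 pp5:1 pp6:2

Answer: 7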